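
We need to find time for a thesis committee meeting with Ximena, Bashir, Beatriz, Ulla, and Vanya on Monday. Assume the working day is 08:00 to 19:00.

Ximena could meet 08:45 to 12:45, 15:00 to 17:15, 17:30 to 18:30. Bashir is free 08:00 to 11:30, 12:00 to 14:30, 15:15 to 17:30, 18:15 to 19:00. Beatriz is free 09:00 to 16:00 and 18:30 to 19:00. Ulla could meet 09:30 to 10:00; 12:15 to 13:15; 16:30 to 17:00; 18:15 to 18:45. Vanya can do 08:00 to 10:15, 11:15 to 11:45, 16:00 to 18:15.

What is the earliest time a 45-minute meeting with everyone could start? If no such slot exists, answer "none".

none

Ximena ∩ Bashir: 08:45-11:30, 12:00-12:45, 15:15-17:15, 18:15-18:30.
Ximena ∩ Bashir ∩ Beatriz: 09:00-11:30, 12:00-12:45, 15:15-16:00.
Ximena ∩ Bashir ∩ Beatriz ∩ Ulla: 09:30-10:00, 12:15-12:45.
Ximena ∩ Bashir ∩ Beatriz ∩ Ulla ∩ Vanya: 09:30-10:00.
So the common availability across everyone is 09:30-10:00.
No common window is at least 45 minutes long.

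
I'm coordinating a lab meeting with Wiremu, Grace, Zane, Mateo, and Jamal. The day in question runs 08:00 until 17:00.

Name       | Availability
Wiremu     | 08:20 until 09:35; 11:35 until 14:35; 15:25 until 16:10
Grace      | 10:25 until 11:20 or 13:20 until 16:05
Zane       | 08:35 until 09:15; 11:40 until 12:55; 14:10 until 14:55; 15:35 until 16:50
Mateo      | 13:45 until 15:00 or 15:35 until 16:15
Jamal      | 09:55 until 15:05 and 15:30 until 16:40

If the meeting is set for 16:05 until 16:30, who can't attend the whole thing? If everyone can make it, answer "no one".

Wiremu: not fully free for 16:05-16:30. Grace: not fully free for 16:05-16:30. Zane: free for 16:05-16:30. Mateo: not fully free for 16:05-16:30. Jamal: free for 16:05-16:30.

Grace, Mateo, Wiremu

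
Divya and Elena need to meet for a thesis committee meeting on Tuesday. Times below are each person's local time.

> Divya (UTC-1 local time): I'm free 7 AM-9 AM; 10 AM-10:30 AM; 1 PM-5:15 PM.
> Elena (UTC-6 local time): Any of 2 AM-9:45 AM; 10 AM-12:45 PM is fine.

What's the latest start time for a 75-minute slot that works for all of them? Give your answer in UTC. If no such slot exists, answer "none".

17:00

Divya in UTC: 08:00-10:00, 11:00-11:30, 14:00-18:15 (add 1h to convert from UTC-1).
Elena in UTC: 08:00-15:45, 16:00-18:45 (add 6h to convert from UTC-6).
Divya ∩ Elena: 08:00-10:00, 11:00-11:30, 14:00-15:45, 16:00-18:15.
The last common window of at least 75 minutes is 16:00-18:15; a 75-minute meeting can start as late as 17:00 and still end by 18:15.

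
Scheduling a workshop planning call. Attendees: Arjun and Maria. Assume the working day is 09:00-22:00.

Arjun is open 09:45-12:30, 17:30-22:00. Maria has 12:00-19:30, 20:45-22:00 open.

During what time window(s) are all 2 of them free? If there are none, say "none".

Arjun ∩ Maria: 12:00-12:30, 17:30-19:30, 20:45-22:00.
So the common availability across everyone is 12:00-12:30, 17:30-19:30, 20:45-22:00.

12:00-12:30, 17:30-19:30, 20:45-22:00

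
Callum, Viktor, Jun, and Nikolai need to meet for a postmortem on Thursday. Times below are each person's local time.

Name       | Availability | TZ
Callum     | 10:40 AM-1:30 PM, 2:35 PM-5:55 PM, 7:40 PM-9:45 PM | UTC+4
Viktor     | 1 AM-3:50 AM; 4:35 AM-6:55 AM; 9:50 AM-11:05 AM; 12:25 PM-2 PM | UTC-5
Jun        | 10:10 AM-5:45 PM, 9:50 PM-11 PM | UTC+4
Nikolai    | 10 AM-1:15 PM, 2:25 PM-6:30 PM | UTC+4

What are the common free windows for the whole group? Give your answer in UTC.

Callum in UTC: 06:40-09:30, 10:35-13:55, 15:40-17:45 (subtract 4h to convert from UTC+4).
Viktor in UTC: 06:00-08:50, 09:35-11:55, 14:50-16:05, 17:25-19:00 (add 5h to convert from UTC-5).
Jun in UTC: 06:10-13:45, 17:50-19:00 (subtract 4h to convert from UTC+4).
Nikolai in UTC: 06:00-09:15, 10:25-14:30 (subtract 4h to convert from UTC+4).
Callum ∩ Viktor: 06:40-08:50, 10:35-11:55, 15:40-16:05, 17:25-17:45.
Callum ∩ Viktor ∩ Jun: 06:40-08:50, 10:35-11:55.
Callum ∩ Viktor ∩ Jun ∩ Nikolai: 06:40-08:50, 10:35-11:55.
Those are the intersection windows.

06:40-08:50, 10:35-11:55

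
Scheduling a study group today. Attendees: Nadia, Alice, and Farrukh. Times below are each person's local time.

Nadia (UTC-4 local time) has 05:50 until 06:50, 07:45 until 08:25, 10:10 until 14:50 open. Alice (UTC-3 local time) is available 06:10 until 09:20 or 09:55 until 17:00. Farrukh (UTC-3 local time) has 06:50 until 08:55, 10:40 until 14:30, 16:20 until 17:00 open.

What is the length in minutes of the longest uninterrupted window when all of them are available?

Nadia in UTC: 09:50-10:50, 11:45-12:25, 14:10-18:50 (add 4h to convert from UTC-4).
Alice in UTC: 09:10-12:20, 12:55-20:00 (add 3h to convert from UTC-3).
Farrukh in UTC: 09:50-11:55, 13:40-17:30, 19:20-20:00 (add 3h to convert from UTC-3).
Nadia ∩ Alice: 09:50-10:50, 11:45-12:20, 14:10-18:50.
Nadia ∩ Alice ∩ Farrukh: 09:50-10:50, 11:45-11:55, 14:10-17:30.
So the common availability across everyone is 09:50-10:50, 11:45-11:55, 14:10-17:30.
The longest is 14:10-17:30 at 200 minutes.

200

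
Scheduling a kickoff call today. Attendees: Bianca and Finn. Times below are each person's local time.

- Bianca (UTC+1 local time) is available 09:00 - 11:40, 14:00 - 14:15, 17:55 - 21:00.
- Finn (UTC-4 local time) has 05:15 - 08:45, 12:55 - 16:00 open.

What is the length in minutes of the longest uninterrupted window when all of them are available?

185

Bianca in UTC: 08:00-10:40, 13:00-13:15, 16:55-20:00 (subtract 1h to convert from UTC+1).
Finn in UTC: 09:15-12:45, 16:55-20:00 (add 4h to convert from UTC-4).
Bianca ∩ Finn: 09:15-10:40, 16:55-20:00.
So the common availability across everyone is 09:15-10:40, 16:55-20:00.
The longest is 16:55-20:00 at 185 minutes.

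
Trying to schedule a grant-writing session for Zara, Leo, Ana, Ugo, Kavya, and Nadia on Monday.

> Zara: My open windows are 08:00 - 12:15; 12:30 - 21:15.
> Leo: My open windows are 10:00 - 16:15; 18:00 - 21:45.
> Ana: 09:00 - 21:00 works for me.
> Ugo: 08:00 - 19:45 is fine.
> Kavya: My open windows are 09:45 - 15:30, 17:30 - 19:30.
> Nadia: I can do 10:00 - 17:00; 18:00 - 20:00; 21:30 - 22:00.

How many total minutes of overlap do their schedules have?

Zara ∩ Leo: 10:00-12:15, 12:30-16:15, 18:00-21:15.
Zara ∩ Leo ∩ Ana: 10:00-12:15, 12:30-16:15, 18:00-21:00.
Zara ∩ Leo ∩ Ana ∩ Ugo: 10:00-12:15, 12:30-16:15, 18:00-19:45.
Zara ∩ Leo ∩ Ana ∩ Ugo ∩ Kavya: 10:00-12:15, 12:30-15:30, 18:00-19:30.
Zara ∩ Leo ∩ Ana ∩ Ugo ∩ Kavya ∩ Nadia: 10:00-12:15, 12:30-15:30, 18:00-19:30.
Summing the common windows: 135 + 180 + 90 = 405 minutes.

405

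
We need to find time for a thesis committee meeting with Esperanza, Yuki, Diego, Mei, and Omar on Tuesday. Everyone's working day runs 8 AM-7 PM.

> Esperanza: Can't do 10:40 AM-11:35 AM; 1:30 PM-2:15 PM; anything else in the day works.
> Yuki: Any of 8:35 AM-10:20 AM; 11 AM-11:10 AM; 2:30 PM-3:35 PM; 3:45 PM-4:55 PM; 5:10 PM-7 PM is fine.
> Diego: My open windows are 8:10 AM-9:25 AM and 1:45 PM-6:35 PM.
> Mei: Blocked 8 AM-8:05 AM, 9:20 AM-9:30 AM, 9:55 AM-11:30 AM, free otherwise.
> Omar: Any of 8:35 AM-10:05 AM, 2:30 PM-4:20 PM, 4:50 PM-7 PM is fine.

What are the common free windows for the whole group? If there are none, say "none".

Esperanza free: 08:00-10:40, 11:35-13:30, 14:15-19:00 (invert busy blocks within the working day).
Yuki free: 08:35-10:20, 11:00-11:10, 14:30-15:35, 15:45-16:55, 17:10-19:00.
Diego free: 08:10-09:25, 13:45-18:35.
Mei free: 08:05-09:20, 09:30-09:55, 11:30-19:00 (invert busy blocks within the working day).
Omar free: 08:35-10:05, 14:30-16:20, 16:50-19:00.
Esperanza ∩ Yuki: 08:35-10:20, 14:30-15:35, 15:45-16:55, 17:10-19:00.
Esperanza ∩ Yuki ∩ Diego: 08:35-09:25, 14:30-15:35, 15:45-16:55, 17:10-18:35.
Esperanza ∩ Yuki ∩ Diego ∩ Mei: 08:35-09:20, 14:30-15:35, 15:45-16:55, 17:10-18:35.
Esperanza ∩ Yuki ∩ Diego ∩ Mei ∩ Omar: 08:35-09:20, 14:30-15:35, 15:45-16:20, 16:50-16:55, 17:10-18:35.

08:35-09:20, 14:30-15:35, 15:45-16:20, 16:50-16:55, 17:10-18:35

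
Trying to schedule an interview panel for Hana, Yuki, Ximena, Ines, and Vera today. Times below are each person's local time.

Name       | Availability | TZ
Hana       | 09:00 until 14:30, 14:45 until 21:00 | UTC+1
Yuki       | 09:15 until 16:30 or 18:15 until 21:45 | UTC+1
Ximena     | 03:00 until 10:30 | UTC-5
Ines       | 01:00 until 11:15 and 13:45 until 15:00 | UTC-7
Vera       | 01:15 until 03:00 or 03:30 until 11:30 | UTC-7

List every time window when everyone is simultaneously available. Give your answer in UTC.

08:15-10:00, 10:30-13:30, 13:45-15:30

Hana in UTC: 08:00-13:30, 13:45-20:00 (subtract 1h to convert from UTC+1).
Yuki in UTC: 08:15-15:30, 17:15-20:45 (subtract 1h to convert from UTC+1).
Ximena in UTC: 08:00-15:30 (add 5h to convert from UTC-5).
Ines in UTC: 08:00-18:15, 20:45-22:00 (add 7h to convert from UTC-7).
Vera in UTC: 08:15-10:00, 10:30-18:30 (add 7h to convert from UTC-7).
Hana ∩ Yuki: 08:15-13:30, 13:45-15:30, 17:15-20:00.
Hana ∩ Yuki ∩ Ximena: 08:15-13:30, 13:45-15:30.
Hana ∩ Yuki ∩ Ximena ∩ Ines: 08:15-13:30, 13:45-15:30.
Hana ∩ Yuki ∩ Ximena ∩ Ines ∩ Vera: 08:15-10:00, 10:30-13:30, 13:45-15:30.
Those are the intersection windows.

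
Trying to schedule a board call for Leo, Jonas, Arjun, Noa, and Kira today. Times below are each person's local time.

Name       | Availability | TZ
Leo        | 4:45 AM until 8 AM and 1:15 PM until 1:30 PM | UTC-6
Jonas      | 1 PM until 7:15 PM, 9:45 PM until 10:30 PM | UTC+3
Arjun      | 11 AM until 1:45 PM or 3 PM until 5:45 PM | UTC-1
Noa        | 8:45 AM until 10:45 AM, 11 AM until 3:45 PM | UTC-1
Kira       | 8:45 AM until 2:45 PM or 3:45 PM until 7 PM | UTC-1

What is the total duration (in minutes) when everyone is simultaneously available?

120

Leo in UTC: 10:45-14:00, 19:15-19:30 (add 6h to convert from UTC-6).
Jonas in UTC: 10:00-16:15, 18:45-19:30 (subtract 3h to convert from UTC+3).
Arjun in UTC: 12:00-14:45, 16:00-18:45 (add 1h to convert from UTC-1).
Noa in UTC: 09:45-11:45, 12:00-16:45 (add 1h to convert from UTC-1).
Kira in UTC: 09:45-15:45, 16:45-20:00 (add 1h to convert from UTC-1).
Leo ∩ Jonas: 10:45-14:00, 19:15-19:30.
Leo ∩ Jonas ∩ Arjun: 12:00-14:00.
Leo ∩ Jonas ∩ Arjun ∩ Noa: 12:00-14:00.
Leo ∩ Jonas ∩ Arjun ∩ Noa ∩ Kira: 12:00-14:00.
Those are the intersection windows.
That's a single block of 120 minutes.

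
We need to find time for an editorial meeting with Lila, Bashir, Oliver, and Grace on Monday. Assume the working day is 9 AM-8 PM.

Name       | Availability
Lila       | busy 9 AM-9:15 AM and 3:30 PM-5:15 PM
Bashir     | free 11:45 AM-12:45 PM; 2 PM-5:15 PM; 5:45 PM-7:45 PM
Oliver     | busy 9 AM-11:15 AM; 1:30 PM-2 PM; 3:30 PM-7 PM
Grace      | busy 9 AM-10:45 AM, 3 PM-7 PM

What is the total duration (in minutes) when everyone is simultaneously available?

Lila free: 09:15-15:30, 17:15-20:00 (invert busy blocks within the working day).
Bashir free: 11:45-12:45, 14:00-17:15, 17:45-19:45.
Oliver free: 11:15-13:30, 14:00-15:30, 19:00-20:00 (invert busy blocks within the working day).
Grace free: 10:45-15:00, 19:00-20:00 (invert busy blocks within the working day).
Lila ∩ Bashir: 11:45-12:45, 14:00-15:30, 17:45-19:45.
Lila ∩ Bashir ∩ Oliver: 11:45-12:45, 14:00-15:30, 19:00-19:45.
Lila ∩ Bashir ∩ Oliver ∩ Grace: 11:45-12:45, 14:00-15:00, 19:00-19:45.
Summing the common windows: 60 + 60 + 45 = 165 minutes.

165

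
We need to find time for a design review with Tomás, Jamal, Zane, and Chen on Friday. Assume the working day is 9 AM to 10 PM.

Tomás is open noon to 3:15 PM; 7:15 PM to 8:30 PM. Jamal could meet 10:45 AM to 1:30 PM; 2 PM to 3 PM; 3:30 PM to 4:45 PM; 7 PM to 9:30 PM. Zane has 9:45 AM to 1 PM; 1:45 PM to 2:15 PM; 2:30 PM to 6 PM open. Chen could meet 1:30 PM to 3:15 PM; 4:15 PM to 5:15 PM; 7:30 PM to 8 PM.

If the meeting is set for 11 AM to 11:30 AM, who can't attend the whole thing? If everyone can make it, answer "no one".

Chen, Tomás

Tomás: not fully free for 11:00-11:30. Jamal: free for 11:00-11:30. Zane: free for 11:00-11:30. Chen: not fully free for 11:00-11:30.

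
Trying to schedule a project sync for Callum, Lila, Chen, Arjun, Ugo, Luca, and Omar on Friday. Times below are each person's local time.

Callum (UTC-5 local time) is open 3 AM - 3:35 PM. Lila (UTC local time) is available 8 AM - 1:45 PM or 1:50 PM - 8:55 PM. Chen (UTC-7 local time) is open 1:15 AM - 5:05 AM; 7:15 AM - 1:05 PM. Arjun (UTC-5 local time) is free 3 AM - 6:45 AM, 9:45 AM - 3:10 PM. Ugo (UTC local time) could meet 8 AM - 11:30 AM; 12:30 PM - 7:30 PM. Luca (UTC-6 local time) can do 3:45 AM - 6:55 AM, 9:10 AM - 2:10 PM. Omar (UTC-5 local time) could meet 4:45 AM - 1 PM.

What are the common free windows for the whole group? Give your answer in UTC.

Callum in UTC: 08:00-20:35 (add 5h to convert from UTC-5).
Lila in UTC: 08:00-13:45, 13:50-20:55.
Chen in UTC: 08:15-12:05, 14:15-20:05 (add 7h to convert from UTC-7).
Arjun in UTC: 08:00-11:45, 14:45-20:10 (add 5h to convert from UTC-5).
Ugo in UTC: 08:00-11:30, 12:30-19:30.
Luca in UTC: 09:45-12:55, 15:10-20:10 (add 6h to convert from UTC-6).
Omar in UTC: 09:45-18:00 (add 5h to convert from UTC-5).
Callum ∩ Lila: 08:00-13:45, 13:50-20:35.
Callum ∩ Lila ∩ Chen: 08:15-12:05, 14:15-20:05.
Callum ∩ Lila ∩ Chen ∩ Arjun: 08:15-11:45, 14:45-20:05.
Callum ∩ Lila ∩ Chen ∩ Arjun ∩ Ugo: 08:15-11:30, 14:45-19:30.
Callum ∩ Lila ∩ Chen ∩ Arjun ∩ Ugo ∩ Luca: 09:45-11:30, 15:10-19:30.
Callum ∩ Lila ∩ Chen ∩ Arjun ∩ Ugo ∩ Luca ∩ Omar: 09:45-11:30, 15:10-18:00.

09:45-11:30, 15:10-18:00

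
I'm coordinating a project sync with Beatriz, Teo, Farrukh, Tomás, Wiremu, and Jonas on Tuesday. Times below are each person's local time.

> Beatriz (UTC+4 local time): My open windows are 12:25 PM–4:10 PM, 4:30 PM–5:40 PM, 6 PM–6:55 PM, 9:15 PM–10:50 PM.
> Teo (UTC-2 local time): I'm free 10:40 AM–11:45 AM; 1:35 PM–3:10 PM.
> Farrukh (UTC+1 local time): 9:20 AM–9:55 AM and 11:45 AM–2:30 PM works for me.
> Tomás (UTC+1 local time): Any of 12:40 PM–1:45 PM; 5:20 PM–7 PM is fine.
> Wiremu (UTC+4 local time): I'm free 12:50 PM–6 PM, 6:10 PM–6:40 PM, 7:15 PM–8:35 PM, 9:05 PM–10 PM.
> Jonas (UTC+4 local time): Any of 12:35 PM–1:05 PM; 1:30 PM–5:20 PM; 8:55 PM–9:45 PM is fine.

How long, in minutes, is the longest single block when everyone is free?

Beatriz in UTC: 08:25-12:10, 12:30-13:40, 14:00-14:55, 17:15-18:50 (subtract 4h to convert from UTC+4).
Teo in UTC: 12:40-13:45, 15:35-17:10 (add 2h to convert from UTC-2).
Farrukh in UTC: 08:20-08:55, 10:45-13:30 (subtract 1h to convert from UTC+1).
Tomás in UTC: 11:40-12:45, 16:20-18:00 (subtract 1h to convert from UTC+1).
Wiremu in UTC: 08:50-14:00, 14:10-14:40, 15:15-16:35, 17:05-18:00 (subtract 4h to convert from UTC+4).
Jonas in UTC: 08:35-09:05, 09:30-13:20, 16:55-17:45 (subtract 4h to convert from UTC+4).
Beatriz ∩ Teo: 12:40-13:40.
Beatriz ∩ Teo ∩ Farrukh: 12:40-13:30.
Beatriz ∩ Teo ∩ Farrukh ∩ Tomás: 12:40-12:45.
Beatriz ∩ Teo ∩ Farrukh ∩ Tomás ∩ Wiremu: 12:40-12:45.
Beatriz ∩ Teo ∩ Farrukh ∩ Tomás ∩ Wiremu ∩ Jonas: 12:40-12:45.
So the common availability across everyone is 12:40-12:45.
The longest is 12:40-12:45 at 5 minutes.

5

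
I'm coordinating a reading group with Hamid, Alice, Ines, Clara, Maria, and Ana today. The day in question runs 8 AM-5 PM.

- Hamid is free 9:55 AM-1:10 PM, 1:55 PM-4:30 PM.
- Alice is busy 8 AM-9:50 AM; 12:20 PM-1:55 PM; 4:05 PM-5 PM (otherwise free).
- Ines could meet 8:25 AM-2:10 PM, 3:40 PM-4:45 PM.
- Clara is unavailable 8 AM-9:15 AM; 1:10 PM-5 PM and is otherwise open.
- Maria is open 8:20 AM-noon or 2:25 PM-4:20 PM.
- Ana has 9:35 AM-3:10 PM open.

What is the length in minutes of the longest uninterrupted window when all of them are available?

125

Hamid free: 09:55-13:10, 13:55-16:30.
Alice free: 09:50-12:20, 13:55-16:05 (invert busy blocks within the working day).
Ines free: 08:25-14:10, 15:40-16:45.
Clara free: 09:15-13:10 (invert busy blocks within the working day).
Maria free: 08:20-12:00, 14:25-16:20.
Ana free: 09:35-15:10.
Hamid ∩ Alice: 09:55-12:20, 13:55-16:05.
Hamid ∩ Alice ∩ Ines: 09:55-12:20, 13:55-14:10, 15:40-16:05.
Hamid ∩ Alice ∩ Ines ∩ Clara: 09:55-12:20.
Hamid ∩ Alice ∩ Ines ∩ Clara ∩ Maria: 09:55-12:00.
Hamid ∩ Alice ∩ Ines ∩ Clara ∩ Maria ∩ Ana: 09:55-12:00.
Those are the intersection windows.
The longest is 09:55-12:00 at 125 minutes.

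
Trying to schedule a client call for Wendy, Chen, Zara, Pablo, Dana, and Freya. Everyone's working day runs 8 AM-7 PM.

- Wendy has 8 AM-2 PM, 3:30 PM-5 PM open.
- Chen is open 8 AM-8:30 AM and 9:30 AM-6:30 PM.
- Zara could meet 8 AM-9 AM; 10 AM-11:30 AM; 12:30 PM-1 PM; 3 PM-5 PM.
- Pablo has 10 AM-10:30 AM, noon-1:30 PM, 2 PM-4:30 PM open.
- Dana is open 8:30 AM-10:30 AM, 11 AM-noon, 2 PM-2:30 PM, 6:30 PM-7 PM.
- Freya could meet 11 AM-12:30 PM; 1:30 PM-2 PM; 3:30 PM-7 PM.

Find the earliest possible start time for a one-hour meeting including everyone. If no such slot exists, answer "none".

none

Wendy ∩ Chen: 08:00-08:30, 09:30-14:00, 15:30-17:00.
Wendy ∩ Chen ∩ Zara: 08:00-08:30, 10:00-11:30, 12:30-13:00, 15:30-17:00.
Wendy ∩ Chen ∩ Zara ∩ Pablo: 10:00-10:30, 12:30-13:00, 15:30-16:30.
Wendy ∩ Chen ∩ Zara ∩ Pablo ∩ Dana: 10:00-10:30.
Wendy ∩ Chen ∩ Zara ∩ Pablo ∩ Dana ∩ Freya: ∅.
There is no time when everyone is free.
No common window is at least 60 minutes long.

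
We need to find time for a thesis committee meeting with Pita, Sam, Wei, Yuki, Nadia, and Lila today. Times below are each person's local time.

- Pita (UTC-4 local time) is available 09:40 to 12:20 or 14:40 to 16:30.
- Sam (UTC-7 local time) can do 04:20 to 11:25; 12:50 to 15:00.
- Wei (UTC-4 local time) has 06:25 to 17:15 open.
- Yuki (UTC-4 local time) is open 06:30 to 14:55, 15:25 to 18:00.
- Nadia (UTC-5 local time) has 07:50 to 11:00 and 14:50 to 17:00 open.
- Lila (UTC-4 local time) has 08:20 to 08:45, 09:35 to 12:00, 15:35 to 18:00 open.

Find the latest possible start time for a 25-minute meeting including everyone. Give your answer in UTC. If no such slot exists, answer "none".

20:05

Pita in UTC: 13:40-16:20, 18:40-20:30 (add 4h to convert from UTC-4).
Sam in UTC: 11:20-18:25, 19:50-22:00 (add 7h to convert from UTC-7).
Wei in UTC: 10:25-21:15 (add 4h to convert from UTC-4).
Yuki in UTC: 10:30-18:55, 19:25-22:00 (add 4h to convert from UTC-4).
Nadia in UTC: 12:50-16:00, 19:50-22:00 (add 5h to convert from UTC-5).
Lila in UTC: 12:20-12:45, 13:35-16:00, 19:35-22:00 (add 4h to convert from UTC-4).
Pita ∩ Sam: 13:40-16:20, 19:50-20:30.
Pita ∩ Sam ∩ Wei: 13:40-16:20, 19:50-20:30.
Pita ∩ Sam ∩ Wei ∩ Yuki: 13:40-16:20, 19:50-20:30.
Pita ∩ Sam ∩ Wei ∩ Yuki ∩ Nadia: 13:40-16:00, 19:50-20:30.
Pita ∩ Sam ∩ Wei ∩ Yuki ∩ Nadia ∩ Lila: 13:40-16:00, 19:50-20:30.
The last common window of at least 25 minutes is 19:50-20:30; a 25-minute meeting can start as late as 20:05 and still end by 20:30.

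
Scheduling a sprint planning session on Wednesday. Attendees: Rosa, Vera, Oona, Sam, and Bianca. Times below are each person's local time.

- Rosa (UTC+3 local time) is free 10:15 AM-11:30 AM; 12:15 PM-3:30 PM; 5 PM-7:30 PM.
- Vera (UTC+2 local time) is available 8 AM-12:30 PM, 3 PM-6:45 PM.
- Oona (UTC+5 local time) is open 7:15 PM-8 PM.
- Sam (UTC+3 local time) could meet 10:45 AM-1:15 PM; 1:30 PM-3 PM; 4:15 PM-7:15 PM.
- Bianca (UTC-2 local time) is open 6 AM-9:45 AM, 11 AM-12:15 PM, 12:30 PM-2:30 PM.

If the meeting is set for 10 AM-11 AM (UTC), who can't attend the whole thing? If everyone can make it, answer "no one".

Oona, Sam, Vera

Rosa in UTC: 07:15-08:30, 09:15-12:30, 14:00-16:30 (subtract 3h to convert from UTC+3).
Vera in UTC: 06:00-10:30, 13:00-16:45 (subtract 2h to convert from UTC+2).
Oona in UTC: 14:15-15:00 (subtract 5h to convert from UTC+5).
Sam in UTC: 07:45-10:15, 10:30-12:00, 13:15-16:15 (subtract 3h to convert from UTC+3).
Bianca in UTC: 08:00-11:45, 13:00-14:15, 14:30-16:30 (add 2h to convert from UTC-2).
Rosa: free for 10:00-11:00. Vera: not fully free for 10:00-11:00. Oona: not fully free for 10:00-11:00. Sam: not fully free for 10:00-11:00. Bianca: free for 10:00-11:00.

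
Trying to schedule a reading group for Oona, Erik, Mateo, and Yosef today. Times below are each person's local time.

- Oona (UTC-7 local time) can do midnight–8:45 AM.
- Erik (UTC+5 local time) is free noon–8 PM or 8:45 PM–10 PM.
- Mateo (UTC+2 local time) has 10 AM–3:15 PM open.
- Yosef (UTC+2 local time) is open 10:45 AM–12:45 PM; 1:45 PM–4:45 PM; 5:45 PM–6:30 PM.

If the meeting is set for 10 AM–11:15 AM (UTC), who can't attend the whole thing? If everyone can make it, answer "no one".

Oona in UTC: 07:00-15:45 (add 7h to convert from UTC-7).
Erik in UTC: 07:00-15:00, 15:45-17:00 (subtract 5h to convert from UTC+5).
Mateo in UTC: 08:00-13:15 (subtract 2h to convert from UTC+2).
Yosef in UTC: 08:45-10:45, 11:45-14:45, 15:45-16:30 (subtract 2h to convert from UTC+2).
Oona: free for 10:00-11:15. Erik: free for 10:00-11:15. Mateo: free for 10:00-11:15. Yosef: not fully free for 10:00-11:15.

Yosef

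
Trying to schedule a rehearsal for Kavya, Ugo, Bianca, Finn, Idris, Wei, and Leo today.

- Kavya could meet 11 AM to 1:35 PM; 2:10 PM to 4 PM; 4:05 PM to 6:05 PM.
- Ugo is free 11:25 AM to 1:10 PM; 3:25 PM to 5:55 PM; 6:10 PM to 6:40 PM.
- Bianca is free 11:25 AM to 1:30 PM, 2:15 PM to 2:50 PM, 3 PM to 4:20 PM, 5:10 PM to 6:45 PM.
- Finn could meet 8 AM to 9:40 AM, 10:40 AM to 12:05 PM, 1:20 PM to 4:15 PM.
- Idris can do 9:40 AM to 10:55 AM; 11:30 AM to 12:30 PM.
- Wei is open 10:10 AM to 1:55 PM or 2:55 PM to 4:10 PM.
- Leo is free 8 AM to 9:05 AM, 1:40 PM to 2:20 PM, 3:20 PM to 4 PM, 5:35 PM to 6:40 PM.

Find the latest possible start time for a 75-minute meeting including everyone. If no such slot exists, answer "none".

none

Kavya ∩ Ugo: 11:25-13:10, 15:25-16:00, 16:05-17:55.
Kavya ∩ Ugo ∩ Bianca: 11:25-13:10, 15:25-16:00, 16:05-16:20, 17:10-17:55.
Kavya ∩ Ugo ∩ Bianca ∩ Finn: 11:25-12:05, 15:25-16:00, 16:05-16:15.
Kavya ∩ Ugo ∩ Bianca ∩ Finn ∩ Idris: 11:30-12:05.
Kavya ∩ Ugo ∩ Bianca ∩ Finn ∩ Idris ∩ Wei: 11:30-12:05.
Kavya ∩ Ugo ∩ Bianca ∩ Finn ∩ Idris ∩ Wei ∩ Leo: ∅.
There is no time when everyone is free.
No common window is at least 75 minutes long.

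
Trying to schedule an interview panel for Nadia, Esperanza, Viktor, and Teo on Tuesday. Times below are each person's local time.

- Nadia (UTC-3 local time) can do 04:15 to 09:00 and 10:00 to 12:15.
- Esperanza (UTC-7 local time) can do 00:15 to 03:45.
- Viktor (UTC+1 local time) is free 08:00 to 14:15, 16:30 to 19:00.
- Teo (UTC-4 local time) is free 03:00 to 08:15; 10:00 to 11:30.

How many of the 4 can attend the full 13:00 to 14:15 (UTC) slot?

Nadia in UTC: 07:15-12:00, 13:00-15:15 (add 3h to convert from UTC-3).
Esperanza in UTC: 07:15-10:45 (add 7h to convert from UTC-7).
Viktor in UTC: 07:00-13:15, 15:30-18:00 (subtract 1h to convert from UTC+1).
Teo in UTC: 07:00-12:15, 14:00-15:30 (add 4h to convert from UTC-4).
Nadia can make the full 13:00-14:15 slot — that's 1.

1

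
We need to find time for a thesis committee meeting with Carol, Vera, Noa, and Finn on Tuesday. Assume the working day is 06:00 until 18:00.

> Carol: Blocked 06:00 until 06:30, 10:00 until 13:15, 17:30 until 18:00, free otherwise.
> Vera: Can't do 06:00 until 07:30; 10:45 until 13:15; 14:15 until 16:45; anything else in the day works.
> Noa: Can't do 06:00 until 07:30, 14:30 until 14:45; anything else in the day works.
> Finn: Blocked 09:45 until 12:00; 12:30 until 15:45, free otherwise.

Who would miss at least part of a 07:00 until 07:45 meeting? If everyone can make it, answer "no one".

Noa, Vera

Carol free: 06:30-10:00, 13:15-17:30 (invert busy blocks within the working day).
Vera free: 07:30-10:45, 13:15-14:15, 16:45-18:00 (invert busy blocks within the working day).
Noa free: 07:30-14:30, 14:45-18:00 (invert busy blocks within the working day).
Finn free: 06:00-09:45, 12:00-12:30, 15:45-18:00 (invert busy blocks within the working day).
Carol: free for 07:00-07:45. Vera: not fully free for 07:00-07:45. Noa: not fully free for 07:00-07:45. Finn: free for 07:00-07:45.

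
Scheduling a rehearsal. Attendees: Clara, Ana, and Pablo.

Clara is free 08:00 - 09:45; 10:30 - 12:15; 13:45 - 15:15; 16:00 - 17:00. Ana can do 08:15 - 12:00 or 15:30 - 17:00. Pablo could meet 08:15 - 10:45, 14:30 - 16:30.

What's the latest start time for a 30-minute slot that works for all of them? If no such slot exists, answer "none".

Clara ∩ Ana: 08:15-09:45, 10:30-12:00, 16:00-17:00.
Clara ∩ Ana ∩ Pablo: 08:15-09:45, 10:30-10:45, 16:00-16:30.
Those are the intersection windows.
The last common window of at least 30 minutes is 16:00-16:30; a 30-minute meeting can start as late as 16:00 and still end by 16:30.

16:00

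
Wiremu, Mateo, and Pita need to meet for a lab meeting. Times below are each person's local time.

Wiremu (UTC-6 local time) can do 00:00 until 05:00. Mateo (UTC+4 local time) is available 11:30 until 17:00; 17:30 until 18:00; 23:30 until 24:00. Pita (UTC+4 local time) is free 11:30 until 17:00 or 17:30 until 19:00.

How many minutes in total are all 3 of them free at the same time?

Wiremu in UTC: 06:00-11:00 (add 6h to convert from UTC-6).
Mateo in UTC: 07:30-13:00, 13:30-14:00, 19:30-20:00 (subtract 4h to convert from UTC+4).
Pita in UTC: 07:30-13:00, 13:30-15:00 (subtract 4h to convert from UTC+4).
Wiremu ∩ Mateo: 07:30-11:00.
Wiremu ∩ Mateo ∩ Pita: 07:30-11:00.
So the common availability across everyone is 07:30-11:00.
That's a single block of 210 minutes.

210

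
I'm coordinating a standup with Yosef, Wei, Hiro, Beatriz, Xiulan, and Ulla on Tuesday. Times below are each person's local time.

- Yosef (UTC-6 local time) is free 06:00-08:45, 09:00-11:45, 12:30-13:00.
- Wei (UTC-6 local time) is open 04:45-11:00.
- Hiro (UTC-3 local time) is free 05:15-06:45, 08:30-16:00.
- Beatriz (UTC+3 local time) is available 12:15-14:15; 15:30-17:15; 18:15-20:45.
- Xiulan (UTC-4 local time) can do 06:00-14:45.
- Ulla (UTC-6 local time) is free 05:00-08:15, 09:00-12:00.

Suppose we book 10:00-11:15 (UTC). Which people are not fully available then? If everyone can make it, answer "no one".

Hiro, Ulla, Wei, Yosef

Yosef in UTC: 12:00-14:45, 15:00-17:45, 18:30-19:00 (add 6h to convert from UTC-6).
Wei in UTC: 10:45-17:00 (add 6h to convert from UTC-6).
Hiro in UTC: 08:15-09:45, 11:30-19:00 (add 3h to convert from UTC-3).
Beatriz in UTC: 09:15-11:15, 12:30-14:15, 15:15-17:45 (subtract 3h to convert from UTC+3).
Xiulan in UTC: 10:00-18:45 (add 4h to convert from UTC-4).
Ulla in UTC: 11:00-14:15, 15:00-18:00 (add 6h to convert from UTC-6).
Yosef: not fully free for 10:00-11:15. Wei: not fully free for 10:00-11:15. Hiro: not fully free for 10:00-11:15. Beatriz: free for 10:00-11:15. Xiulan: free for 10:00-11:15. Ulla: not fully free for 10:00-11:15.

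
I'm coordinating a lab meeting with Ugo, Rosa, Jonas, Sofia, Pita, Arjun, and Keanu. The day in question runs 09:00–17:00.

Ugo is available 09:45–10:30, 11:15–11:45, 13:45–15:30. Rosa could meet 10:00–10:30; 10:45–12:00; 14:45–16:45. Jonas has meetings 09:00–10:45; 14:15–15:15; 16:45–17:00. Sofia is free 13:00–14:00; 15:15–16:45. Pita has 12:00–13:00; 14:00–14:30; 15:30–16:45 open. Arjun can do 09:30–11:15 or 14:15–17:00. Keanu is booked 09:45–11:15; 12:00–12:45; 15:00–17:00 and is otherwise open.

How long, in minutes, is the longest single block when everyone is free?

0

Ugo free: 09:45-10:30, 11:15-11:45, 13:45-15:30.
Rosa free: 10:00-10:30, 10:45-12:00, 14:45-16:45.
Jonas free: 10:45-14:15, 15:15-16:45 (invert busy blocks within the working day).
Sofia free: 13:00-14:00, 15:15-16:45.
Pita free: 12:00-13:00, 14:00-14:30, 15:30-16:45.
Arjun free: 09:30-11:15, 14:15-17:00.
Keanu free: 09:00-09:45, 11:15-12:00, 12:45-15:00 (invert busy blocks within the working day).
Ugo ∩ Rosa: 10:00-10:30, 11:15-11:45, 14:45-15:30.
Ugo ∩ Rosa ∩ Jonas: 11:15-11:45, 15:15-15:30.
Ugo ∩ Rosa ∩ Jonas ∩ Sofia: 15:15-15:30.
Ugo ∩ Rosa ∩ Jonas ∩ Sofia ∩ Pita: ∅.
Ugo ∩ Rosa ∩ Jonas ∩ Sofia ∩ Pita ∩ Arjun: ∅.
Ugo ∩ Rosa ∩ Jonas ∩ Sofia ∩ Pita ∩ Arjun ∩ Keanu: ∅.
There is no time when everyone is free.
No common window exists, so the longest block is 0 minutes.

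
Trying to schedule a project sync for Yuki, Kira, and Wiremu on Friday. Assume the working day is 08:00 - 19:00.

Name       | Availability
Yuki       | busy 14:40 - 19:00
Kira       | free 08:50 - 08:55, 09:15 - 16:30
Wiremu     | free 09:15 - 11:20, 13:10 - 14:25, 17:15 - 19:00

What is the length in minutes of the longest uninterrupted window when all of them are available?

Yuki free: 08:00-14:40 (invert busy blocks within the working day).
Kira free: 08:50-08:55, 09:15-16:30.
Wiremu free: 09:15-11:20, 13:10-14:25, 17:15-19:00.
Yuki ∩ Kira: 08:50-08:55, 09:15-14:40.
Yuki ∩ Kira ∩ Wiremu: 09:15-11:20, 13:10-14:25.
So the common availability across everyone is 09:15-11:20, 13:10-14:25.
The longest is 09:15-11:20 at 125 minutes.

125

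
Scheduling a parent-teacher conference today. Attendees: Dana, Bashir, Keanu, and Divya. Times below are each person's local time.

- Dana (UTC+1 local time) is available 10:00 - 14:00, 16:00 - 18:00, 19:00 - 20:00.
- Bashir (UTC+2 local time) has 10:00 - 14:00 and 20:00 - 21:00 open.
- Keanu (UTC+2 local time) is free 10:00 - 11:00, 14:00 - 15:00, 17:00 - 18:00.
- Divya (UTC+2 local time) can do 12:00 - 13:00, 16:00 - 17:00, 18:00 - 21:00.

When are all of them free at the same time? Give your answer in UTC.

none

Dana in UTC: 09:00-13:00, 15:00-17:00, 18:00-19:00 (subtract 1h to convert from UTC+1).
Bashir in UTC: 08:00-12:00, 18:00-19:00 (subtract 2h to convert from UTC+2).
Keanu in UTC: 08:00-09:00, 12:00-13:00, 15:00-16:00 (subtract 2h to convert from UTC+2).
Divya in UTC: 10:00-11:00, 14:00-15:00, 16:00-19:00 (subtract 2h to convert from UTC+2).
Dana ∩ Bashir: 09:00-12:00, 18:00-19:00.
Dana ∩ Bashir ∩ Keanu: ∅.
Dana ∩ Bashir ∩ Keanu ∩ Divya: ∅.
There is no time when everyone is free.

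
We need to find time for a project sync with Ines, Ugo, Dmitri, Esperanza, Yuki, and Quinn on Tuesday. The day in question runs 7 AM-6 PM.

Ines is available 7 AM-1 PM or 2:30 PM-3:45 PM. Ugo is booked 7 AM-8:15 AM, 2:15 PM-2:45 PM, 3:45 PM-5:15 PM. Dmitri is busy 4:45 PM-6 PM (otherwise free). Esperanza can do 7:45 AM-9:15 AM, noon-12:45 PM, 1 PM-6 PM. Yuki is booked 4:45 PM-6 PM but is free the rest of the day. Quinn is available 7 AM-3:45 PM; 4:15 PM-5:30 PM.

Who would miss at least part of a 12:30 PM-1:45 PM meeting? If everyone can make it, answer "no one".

Esperanza, Ines

Ines free: 07:00-13:00, 14:30-15:45.
Ugo free: 08:15-14:15, 14:45-15:45, 17:15-18:00 (invert busy blocks within the working day).
Dmitri free: 07:00-16:45 (invert busy blocks within the working day).
Esperanza free: 07:45-09:15, 12:00-12:45, 13:00-18:00.
Yuki free: 07:00-16:45 (invert busy blocks within the working day).
Quinn free: 07:00-15:45, 16:15-17:30.
Ines: not fully free for 12:30-13:45. Ugo: free for 12:30-13:45. Dmitri: free for 12:30-13:45. Esperanza: not fully free for 12:30-13:45. Yuki: free for 12:30-13:45. Quinn: free for 12:30-13:45.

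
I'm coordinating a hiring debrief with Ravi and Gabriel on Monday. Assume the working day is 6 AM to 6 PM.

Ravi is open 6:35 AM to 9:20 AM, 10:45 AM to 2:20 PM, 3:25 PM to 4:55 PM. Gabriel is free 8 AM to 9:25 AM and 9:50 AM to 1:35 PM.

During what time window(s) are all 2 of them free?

Ravi ∩ Gabriel: 08:00-09:20, 10:45-13:35.

08:00-09:20, 10:45-13:35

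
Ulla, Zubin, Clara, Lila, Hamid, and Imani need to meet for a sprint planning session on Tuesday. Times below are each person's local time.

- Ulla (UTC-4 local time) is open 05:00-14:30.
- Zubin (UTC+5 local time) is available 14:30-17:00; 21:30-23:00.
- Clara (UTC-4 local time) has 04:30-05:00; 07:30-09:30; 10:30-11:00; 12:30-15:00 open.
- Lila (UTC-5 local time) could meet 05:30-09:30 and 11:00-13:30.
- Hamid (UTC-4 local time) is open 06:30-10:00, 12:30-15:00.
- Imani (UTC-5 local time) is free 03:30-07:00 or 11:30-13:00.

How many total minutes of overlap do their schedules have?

Ulla in UTC: 09:00-18:30 (add 4h to convert from UTC-4).
Zubin in UTC: 09:30-12:00, 16:30-18:00 (subtract 5h to convert from UTC+5).
Clara in UTC: 08:30-09:00, 11:30-13:30, 14:30-15:00, 16:30-19:00 (add 4h to convert from UTC-4).
Lila in UTC: 10:30-14:30, 16:00-18:30 (add 5h to convert from UTC-5).
Hamid in UTC: 10:30-14:00, 16:30-19:00 (add 4h to convert from UTC-4).
Imani in UTC: 08:30-12:00, 16:30-18:00 (add 5h to convert from UTC-5).
Ulla ∩ Zubin: 09:30-12:00, 16:30-18:00.
Ulla ∩ Zubin ∩ Clara: 11:30-12:00, 16:30-18:00.
Ulla ∩ Zubin ∩ Clara ∩ Lila: 11:30-12:00, 16:30-18:00.
Ulla ∩ Zubin ∩ Clara ∩ Lila ∩ Hamid: 11:30-12:00, 16:30-18:00.
Ulla ∩ Zubin ∩ Clara ∩ Lila ∩ Hamid ∩ Imani: 11:30-12:00, 16:30-18:00.
Summing the common windows: 30 + 90 = 120 minutes.

120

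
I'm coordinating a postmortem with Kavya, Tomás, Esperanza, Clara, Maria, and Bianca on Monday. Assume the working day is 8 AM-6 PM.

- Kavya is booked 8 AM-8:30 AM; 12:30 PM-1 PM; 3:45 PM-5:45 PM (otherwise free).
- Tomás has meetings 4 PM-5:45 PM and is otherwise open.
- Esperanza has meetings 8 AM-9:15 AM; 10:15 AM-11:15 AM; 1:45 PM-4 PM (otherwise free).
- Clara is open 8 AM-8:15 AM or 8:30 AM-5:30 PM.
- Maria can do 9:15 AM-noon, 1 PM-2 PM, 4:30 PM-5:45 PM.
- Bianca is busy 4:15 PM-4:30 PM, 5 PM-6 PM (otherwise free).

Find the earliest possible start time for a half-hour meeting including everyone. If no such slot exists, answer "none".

Kavya free: 08:30-12:30, 13:00-15:45, 17:45-18:00 (invert busy blocks within the working day).
Tomás free: 08:00-16:00, 17:45-18:00 (invert busy blocks within the working day).
Esperanza free: 09:15-10:15, 11:15-13:45, 16:00-18:00 (invert busy blocks within the working day).
Clara free: 08:00-08:15, 08:30-17:30.
Maria free: 09:15-12:00, 13:00-14:00, 16:30-17:45.
Bianca free: 08:00-16:15, 16:30-17:00 (invert busy blocks within the working day).
Kavya ∩ Tomás: 08:30-12:30, 13:00-15:45, 17:45-18:00.
Kavya ∩ Tomás ∩ Esperanza: 09:15-10:15, 11:15-12:30, 13:00-13:45, 17:45-18:00.
Kavya ∩ Tomás ∩ Esperanza ∩ Clara: 09:15-10:15, 11:15-12:30, 13:00-13:45.
Kavya ∩ Tomás ∩ Esperanza ∩ Clara ∩ Maria: 09:15-10:15, 11:15-12:00, 13:00-13:45.
Kavya ∩ Tomás ∩ Esperanza ∩ Clara ∩ Maria ∩ Bianca: 09:15-10:15, 11:15-12:00, 13:00-13:45.
The first common window of at least 30 minutes is 09:15-10:15, so the earliest start is 09:15.

09:15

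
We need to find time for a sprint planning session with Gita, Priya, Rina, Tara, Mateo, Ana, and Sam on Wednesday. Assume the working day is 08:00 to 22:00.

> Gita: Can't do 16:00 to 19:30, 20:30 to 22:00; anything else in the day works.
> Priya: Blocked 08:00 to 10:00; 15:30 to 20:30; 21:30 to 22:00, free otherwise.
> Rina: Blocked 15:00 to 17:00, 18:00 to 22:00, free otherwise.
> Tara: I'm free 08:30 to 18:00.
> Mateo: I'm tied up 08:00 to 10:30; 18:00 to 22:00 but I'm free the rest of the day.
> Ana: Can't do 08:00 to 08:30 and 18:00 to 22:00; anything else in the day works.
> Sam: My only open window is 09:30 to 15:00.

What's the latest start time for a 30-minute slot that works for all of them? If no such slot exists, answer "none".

Gita free: 08:00-16:00, 19:30-20:30 (invert busy blocks within the working day).
Priya free: 10:00-15:30, 20:30-21:30 (invert busy blocks within the working day).
Rina free: 08:00-15:00, 17:00-18:00 (invert busy blocks within the working day).
Tara free: 08:30-18:00.
Mateo free: 10:30-18:00 (invert busy blocks within the working day).
Ana free: 08:30-18:00 (invert busy blocks within the working day).
Sam free: 09:30-15:00.
Gita ∩ Priya: 10:00-15:30.
Gita ∩ Priya ∩ Rina: 10:00-15:00.
Gita ∩ Priya ∩ Rina ∩ Tara: 10:00-15:00.
Gita ∩ Priya ∩ Rina ∩ Tara ∩ Mateo: 10:30-15:00.
Gita ∩ Priya ∩ Rina ∩ Tara ∩ Mateo ∩ Ana: 10:30-15:00.
Gita ∩ Priya ∩ Rina ∩ Tara ∩ Mateo ∩ Ana ∩ Sam: 10:30-15:00.
The last common window of at least 30 minutes is 10:30-15:00; a 30-minute meeting can start as late as 14:30 and still end by 15:00.

14:30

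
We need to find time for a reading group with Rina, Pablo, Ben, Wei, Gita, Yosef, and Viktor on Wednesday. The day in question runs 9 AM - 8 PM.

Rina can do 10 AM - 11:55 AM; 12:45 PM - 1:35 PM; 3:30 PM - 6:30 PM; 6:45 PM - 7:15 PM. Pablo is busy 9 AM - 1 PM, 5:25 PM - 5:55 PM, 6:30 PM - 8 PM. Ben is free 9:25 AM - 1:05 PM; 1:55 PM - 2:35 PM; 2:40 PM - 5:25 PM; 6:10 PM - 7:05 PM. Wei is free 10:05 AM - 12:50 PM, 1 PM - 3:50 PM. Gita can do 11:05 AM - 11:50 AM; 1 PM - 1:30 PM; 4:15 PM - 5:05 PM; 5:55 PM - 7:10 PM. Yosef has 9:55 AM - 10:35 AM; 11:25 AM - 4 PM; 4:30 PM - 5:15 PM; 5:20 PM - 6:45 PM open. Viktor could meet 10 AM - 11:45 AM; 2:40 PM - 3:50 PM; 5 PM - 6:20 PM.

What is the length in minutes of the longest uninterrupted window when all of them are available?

Rina free: 10:00-11:55, 12:45-13:35, 15:30-18:30, 18:45-19:15.
Pablo free: 13:00-17:25, 17:55-18:30 (invert busy blocks within the working day).
Ben free: 09:25-13:05, 13:55-14:35, 14:40-17:25, 18:10-19:05.
Wei free: 10:05-12:50, 13:00-15:50.
Gita free: 11:05-11:50, 13:00-13:30, 16:15-17:05, 17:55-19:10.
Yosef free: 09:55-10:35, 11:25-16:00, 16:30-17:15, 17:20-18:45.
Viktor free: 10:00-11:45, 14:40-15:50, 17:00-18:20.
Rina ∩ Pablo: 13:00-13:35, 15:30-17:25, 17:55-18:30.
Rina ∩ Pablo ∩ Ben: 13:00-13:05, 15:30-17:25, 18:10-18:30.
Rina ∩ Pablo ∩ Ben ∩ Wei: 13:00-13:05, 15:30-15:50.
Rina ∩ Pablo ∩ Ben ∩ Wei ∩ Gita: 13:00-13:05.
Rina ∩ Pablo ∩ Ben ∩ Wei ∩ Gita ∩ Yosef: 13:00-13:05.
Rina ∩ Pablo ∩ Ben ∩ Wei ∩ Gita ∩ Yosef ∩ Viktor: ∅.
There is no time when everyone is free.
No common window exists, so the longest block is 0 minutes.

0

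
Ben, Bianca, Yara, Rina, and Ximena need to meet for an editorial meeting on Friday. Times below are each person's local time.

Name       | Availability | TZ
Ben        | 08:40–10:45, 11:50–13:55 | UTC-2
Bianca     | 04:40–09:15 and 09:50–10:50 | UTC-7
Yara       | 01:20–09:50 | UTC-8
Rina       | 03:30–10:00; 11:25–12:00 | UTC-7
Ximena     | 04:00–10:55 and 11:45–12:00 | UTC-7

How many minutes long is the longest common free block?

125

Ben in UTC: 10:40-12:45, 13:50-15:55 (add 2h to convert from UTC-2).
Bianca in UTC: 11:40-16:15, 16:50-17:50 (add 7h to convert from UTC-7).
Yara in UTC: 09:20-17:50 (add 8h to convert from UTC-8).
Rina in UTC: 10:30-17:00, 18:25-19:00 (add 7h to convert from UTC-7).
Ximena in UTC: 11:00-17:55, 18:45-19:00 (add 7h to convert from UTC-7).
Ben ∩ Bianca: 11:40-12:45, 13:50-15:55.
Ben ∩ Bianca ∩ Yara: 11:40-12:45, 13:50-15:55.
Ben ∩ Bianca ∩ Yara ∩ Rina: 11:40-12:45, 13:50-15:55.
Ben ∩ Bianca ∩ Yara ∩ Rina ∩ Ximena: 11:40-12:45, 13:50-15:55.
The longest is 13:50-15:55 at 125 minutes.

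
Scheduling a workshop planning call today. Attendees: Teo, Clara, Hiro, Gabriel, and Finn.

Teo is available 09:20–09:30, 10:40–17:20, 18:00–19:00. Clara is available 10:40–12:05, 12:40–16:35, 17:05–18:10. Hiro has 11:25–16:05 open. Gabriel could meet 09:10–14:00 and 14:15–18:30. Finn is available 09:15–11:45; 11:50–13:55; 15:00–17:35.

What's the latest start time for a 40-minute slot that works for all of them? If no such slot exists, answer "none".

Teo ∩ Clara: 10:40-12:05, 12:40-16:35, 17:05-17:20, 18:00-18:10.
Teo ∩ Clara ∩ Hiro: 11:25-12:05, 12:40-16:05.
Teo ∩ Clara ∩ Hiro ∩ Gabriel: 11:25-12:05, 12:40-14:00, 14:15-16:05.
Teo ∩ Clara ∩ Hiro ∩ Gabriel ∩ Finn: 11:25-11:45, 11:50-12:05, 12:40-13:55, 15:00-16:05.
The last common window of at least 40 minutes is 15:00-16:05; a 40-minute meeting can start as late as 15:25 and still end by 16:05.

15:25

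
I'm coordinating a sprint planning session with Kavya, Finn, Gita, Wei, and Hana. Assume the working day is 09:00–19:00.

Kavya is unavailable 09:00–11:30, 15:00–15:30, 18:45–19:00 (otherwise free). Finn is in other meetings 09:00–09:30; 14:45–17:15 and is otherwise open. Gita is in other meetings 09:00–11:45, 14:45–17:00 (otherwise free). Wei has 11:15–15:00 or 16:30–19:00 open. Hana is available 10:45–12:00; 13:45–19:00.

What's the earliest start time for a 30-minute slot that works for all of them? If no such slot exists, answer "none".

Kavya free: 11:30-15:00, 15:30-18:45 (invert busy blocks within the working day).
Finn free: 09:30-14:45, 17:15-19:00 (invert busy blocks within the working day).
Gita free: 11:45-14:45, 17:00-19:00 (invert busy blocks within the working day).
Wei free: 11:15-15:00, 16:30-19:00.
Hana free: 10:45-12:00, 13:45-19:00.
Kavya ∩ Finn: 11:30-14:45, 17:15-18:45.
Kavya ∩ Finn ∩ Gita: 11:45-14:45, 17:15-18:45.
Kavya ∩ Finn ∩ Gita ∩ Wei: 11:45-14:45, 17:15-18:45.
Kavya ∩ Finn ∩ Gita ∩ Wei ∩ Hana: 11:45-12:00, 13:45-14:45, 17:15-18:45.
The first common window of at least 30 minutes is 13:45-14:45, so the earliest start is 13:45.

13:45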